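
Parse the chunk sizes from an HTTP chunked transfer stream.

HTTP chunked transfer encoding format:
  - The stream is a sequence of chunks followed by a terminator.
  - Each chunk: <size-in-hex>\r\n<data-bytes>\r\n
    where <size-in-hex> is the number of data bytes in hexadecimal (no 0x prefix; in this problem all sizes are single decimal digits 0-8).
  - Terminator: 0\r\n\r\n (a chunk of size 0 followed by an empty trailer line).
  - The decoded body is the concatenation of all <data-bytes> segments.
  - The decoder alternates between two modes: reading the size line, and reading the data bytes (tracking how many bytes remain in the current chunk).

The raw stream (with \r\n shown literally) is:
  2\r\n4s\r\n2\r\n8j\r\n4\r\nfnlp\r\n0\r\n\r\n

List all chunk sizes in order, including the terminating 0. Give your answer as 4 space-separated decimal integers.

Answer: 2 2 4 0

Derivation:
Chunk 1: stream[0..1]='2' size=0x2=2, data at stream[3..5]='4s' -> body[0..2], body so far='4s'
Chunk 2: stream[7..8]='2' size=0x2=2, data at stream[10..12]='8j' -> body[2..4], body so far='4s8j'
Chunk 3: stream[14..15]='4' size=0x4=4, data at stream[17..21]='fnlp' -> body[4..8], body so far='4s8jfnlp'
Chunk 4: stream[23..24]='0' size=0 (terminator). Final body='4s8jfnlp' (8 bytes)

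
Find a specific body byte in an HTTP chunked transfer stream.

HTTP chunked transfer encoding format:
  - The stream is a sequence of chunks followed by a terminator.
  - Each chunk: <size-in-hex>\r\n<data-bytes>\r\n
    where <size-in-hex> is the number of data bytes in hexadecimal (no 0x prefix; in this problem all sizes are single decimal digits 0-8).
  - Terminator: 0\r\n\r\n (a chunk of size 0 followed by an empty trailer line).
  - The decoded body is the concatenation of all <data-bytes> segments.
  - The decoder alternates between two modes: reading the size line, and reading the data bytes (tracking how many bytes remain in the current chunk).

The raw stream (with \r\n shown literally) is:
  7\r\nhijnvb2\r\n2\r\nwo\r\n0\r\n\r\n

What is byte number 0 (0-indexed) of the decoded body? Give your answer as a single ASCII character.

Answer: h

Derivation:
Chunk 1: stream[0..1]='7' size=0x7=7, data at stream[3..10]='hijnvb2' -> body[0..7], body so far='hijnvb2'
Chunk 2: stream[12..13]='2' size=0x2=2, data at stream[15..17]='wo' -> body[7..9], body so far='hijnvb2wo'
Chunk 3: stream[19..20]='0' size=0 (terminator). Final body='hijnvb2wo' (9 bytes)
Body byte 0 = 'h'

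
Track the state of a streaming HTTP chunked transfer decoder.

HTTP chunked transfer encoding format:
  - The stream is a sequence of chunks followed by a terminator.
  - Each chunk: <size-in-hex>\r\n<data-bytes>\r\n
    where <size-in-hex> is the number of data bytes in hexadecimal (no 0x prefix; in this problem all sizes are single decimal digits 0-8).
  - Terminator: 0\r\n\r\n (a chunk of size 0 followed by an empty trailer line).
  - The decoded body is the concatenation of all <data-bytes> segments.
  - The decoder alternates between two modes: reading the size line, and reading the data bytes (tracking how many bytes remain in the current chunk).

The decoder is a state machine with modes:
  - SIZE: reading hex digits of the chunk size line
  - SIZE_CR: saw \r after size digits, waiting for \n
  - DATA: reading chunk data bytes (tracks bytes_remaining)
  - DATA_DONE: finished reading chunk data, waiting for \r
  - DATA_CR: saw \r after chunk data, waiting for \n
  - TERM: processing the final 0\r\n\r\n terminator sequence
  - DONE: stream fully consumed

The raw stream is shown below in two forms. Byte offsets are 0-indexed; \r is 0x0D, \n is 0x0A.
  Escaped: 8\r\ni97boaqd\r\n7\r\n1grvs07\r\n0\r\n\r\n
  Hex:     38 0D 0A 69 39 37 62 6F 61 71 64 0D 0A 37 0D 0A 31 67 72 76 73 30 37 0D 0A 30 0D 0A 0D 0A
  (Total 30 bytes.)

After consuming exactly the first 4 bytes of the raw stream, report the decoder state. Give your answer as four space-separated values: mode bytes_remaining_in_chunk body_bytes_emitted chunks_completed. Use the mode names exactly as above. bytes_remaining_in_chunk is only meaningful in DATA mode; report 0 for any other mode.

Byte 0 = '8': mode=SIZE remaining=0 emitted=0 chunks_done=0
Byte 1 = 0x0D: mode=SIZE_CR remaining=0 emitted=0 chunks_done=0
Byte 2 = 0x0A: mode=DATA remaining=8 emitted=0 chunks_done=0
Byte 3 = 'i': mode=DATA remaining=7 emitted=1 chunks_done=0

Answer: DATA 7 1 0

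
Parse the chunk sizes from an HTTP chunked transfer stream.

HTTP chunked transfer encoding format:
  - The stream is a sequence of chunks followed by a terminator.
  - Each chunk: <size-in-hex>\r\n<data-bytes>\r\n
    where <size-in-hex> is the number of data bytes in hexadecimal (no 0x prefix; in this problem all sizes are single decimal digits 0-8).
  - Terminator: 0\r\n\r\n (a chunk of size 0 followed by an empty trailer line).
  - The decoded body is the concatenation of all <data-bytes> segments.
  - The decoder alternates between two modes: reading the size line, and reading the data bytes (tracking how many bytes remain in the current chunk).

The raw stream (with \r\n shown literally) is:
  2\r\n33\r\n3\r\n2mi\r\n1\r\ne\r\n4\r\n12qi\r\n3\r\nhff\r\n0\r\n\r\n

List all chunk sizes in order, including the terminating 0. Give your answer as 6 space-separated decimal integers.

Answer: 2 3 1 4 3 0

Derivation:
Chunk 1: stream[0..1]='2' size=0x2=2, data at stream[3..5]='33' -> body[0..2], body so far='33'
Chunk 2: stream[7..8]='3' size=0x3=3, data at stream[10..13]='2mi' -> body[2..5], body so far='332mi'
Chunk 3: stream[15..16]='1' size=0x1=1, data at stream[18..19]='e' -> body[5..6], body so far='332mie'
Chunk 4: stream[21..22]='4' size=0x4=4, data at stream[24..28]='12qi' -> body[6..10], body so far='332mie12qi'
Chunk 5: stream[30..31]='3' size=0x3=3, data at stream[33..36]='hff' -> body[10..13], body so far='332mie12qihff'
Chunk 6: stream[38..39]='0' size=0 (terminator). Final body='332mie12qihff' (13 bytes)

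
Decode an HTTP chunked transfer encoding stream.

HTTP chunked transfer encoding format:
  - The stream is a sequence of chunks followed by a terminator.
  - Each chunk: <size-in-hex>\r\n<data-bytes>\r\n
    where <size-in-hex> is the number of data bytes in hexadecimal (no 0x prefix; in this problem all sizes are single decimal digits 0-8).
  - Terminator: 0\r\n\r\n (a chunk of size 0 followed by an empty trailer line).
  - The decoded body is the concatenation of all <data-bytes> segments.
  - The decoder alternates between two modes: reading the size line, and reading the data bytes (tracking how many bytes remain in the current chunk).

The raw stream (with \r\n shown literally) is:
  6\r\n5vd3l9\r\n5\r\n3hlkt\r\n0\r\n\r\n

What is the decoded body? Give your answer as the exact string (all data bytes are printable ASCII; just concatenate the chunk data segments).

Answer: 5vd3l93hlkt

Derivation:
Chunk 1: stream[0..1]='6' size=0x6=6, data at stream[3..9]='5vd3l9' -> body[0..6], body so far='5vd3l9'
Chunk 2: stream[11..12]='5' size=0x5=5, data at stream[14..19]='3hlkt' -> body[6..11], body so far='5vd3l93hlkt'
Chunk 3: stream[21..22]='0' size=0 (terminator). Final body='5vd3l93hlkt' (11 bytes)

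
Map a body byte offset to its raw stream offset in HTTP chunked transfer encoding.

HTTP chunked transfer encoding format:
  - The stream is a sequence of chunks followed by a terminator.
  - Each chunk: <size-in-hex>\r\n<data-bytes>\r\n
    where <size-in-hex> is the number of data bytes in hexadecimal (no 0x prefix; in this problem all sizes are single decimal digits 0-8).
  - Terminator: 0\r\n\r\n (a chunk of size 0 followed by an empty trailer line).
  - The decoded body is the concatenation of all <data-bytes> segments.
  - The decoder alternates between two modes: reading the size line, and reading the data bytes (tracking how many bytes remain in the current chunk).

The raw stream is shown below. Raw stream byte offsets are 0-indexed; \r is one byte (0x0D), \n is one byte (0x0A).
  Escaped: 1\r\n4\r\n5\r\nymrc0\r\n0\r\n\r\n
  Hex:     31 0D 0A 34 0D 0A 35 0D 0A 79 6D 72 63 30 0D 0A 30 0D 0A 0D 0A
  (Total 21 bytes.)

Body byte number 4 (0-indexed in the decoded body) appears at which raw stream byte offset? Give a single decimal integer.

Answer: 12

Derivation:
Chunk 1: stream[0..1]='1' size=0x1=1, data at stream[3..4]='4' -> body[0..1], body so far='4'
Chunk 2: stream[6..7]='5' size=0x5=5, data at stream[9..14]='ymrc0' -> body[1..6], body so far='4ymrc0'
Chunk 3: stream[16..17]='0' size=0 (terminator). Final body='4ymrc0' (6 bytes)
Body byte 4 at stream offset 12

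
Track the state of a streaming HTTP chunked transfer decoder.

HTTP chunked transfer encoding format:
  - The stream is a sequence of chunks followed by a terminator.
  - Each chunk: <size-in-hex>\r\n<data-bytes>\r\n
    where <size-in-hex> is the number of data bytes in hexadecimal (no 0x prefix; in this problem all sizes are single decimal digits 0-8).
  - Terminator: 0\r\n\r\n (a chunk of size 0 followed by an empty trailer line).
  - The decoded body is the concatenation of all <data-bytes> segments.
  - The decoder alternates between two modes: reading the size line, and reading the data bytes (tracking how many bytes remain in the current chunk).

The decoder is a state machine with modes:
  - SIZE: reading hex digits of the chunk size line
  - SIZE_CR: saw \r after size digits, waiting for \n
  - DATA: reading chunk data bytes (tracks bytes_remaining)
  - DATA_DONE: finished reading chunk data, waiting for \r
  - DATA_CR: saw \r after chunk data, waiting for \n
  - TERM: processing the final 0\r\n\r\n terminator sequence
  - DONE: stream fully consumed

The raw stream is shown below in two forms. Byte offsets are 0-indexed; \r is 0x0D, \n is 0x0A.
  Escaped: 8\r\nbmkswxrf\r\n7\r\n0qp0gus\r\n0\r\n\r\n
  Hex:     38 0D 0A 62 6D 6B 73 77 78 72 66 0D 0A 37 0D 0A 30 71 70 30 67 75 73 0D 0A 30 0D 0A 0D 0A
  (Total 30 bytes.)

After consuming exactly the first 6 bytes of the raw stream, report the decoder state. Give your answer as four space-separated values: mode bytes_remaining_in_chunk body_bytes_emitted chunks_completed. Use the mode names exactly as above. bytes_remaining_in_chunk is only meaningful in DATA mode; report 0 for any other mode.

Answer: DATA 5 3 0

Derivation:
Byte 0 = '8': mode=SIZE remaining=0 emitted=0 chunks_done=0
Byte 1 = 0x0D: mode=SIZE_CR remaining=0 emitted=0 chunks_done=0
Byte 2 = 0x0A: mode=DATA remaining=8 emitted=0 chunks_done=0
Byte 3 = 'b': mode=DATA remaining=7 emitted=1 chunks_done=0
Byte 4 = 'm': mode=DATA remaining=6 emitted=2 chunks_done=0
Byte 5 = 'k': mode=DATA remaining=5 emitted=3 chunks_done=0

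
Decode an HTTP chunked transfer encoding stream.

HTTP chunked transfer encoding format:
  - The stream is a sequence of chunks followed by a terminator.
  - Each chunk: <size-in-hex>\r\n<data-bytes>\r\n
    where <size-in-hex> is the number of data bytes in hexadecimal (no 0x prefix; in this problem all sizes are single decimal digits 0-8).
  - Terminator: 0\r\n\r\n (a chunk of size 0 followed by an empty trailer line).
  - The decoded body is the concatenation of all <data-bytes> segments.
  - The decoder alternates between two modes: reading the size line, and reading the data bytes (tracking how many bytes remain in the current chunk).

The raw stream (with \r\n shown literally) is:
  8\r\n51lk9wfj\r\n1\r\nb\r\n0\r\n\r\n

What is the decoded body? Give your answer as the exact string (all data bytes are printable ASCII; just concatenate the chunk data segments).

Chunk 1: stream[0..1]='8' size=0x8=8, data at stream[3..11]='51lk9wfj' -> body[0..8], body so far='51lk9wfj'
Chunk 2: stream[13..14]='1' size=0x1=1, data at stream[16..17]='b' -> body[8..9], body so far='51lk9wfjb'
Chunk 3: stream[19..20]='0' size=0 (terminator). Final body='51lk9wfjb' (9 bytes)

Answer: 51lk9wfjb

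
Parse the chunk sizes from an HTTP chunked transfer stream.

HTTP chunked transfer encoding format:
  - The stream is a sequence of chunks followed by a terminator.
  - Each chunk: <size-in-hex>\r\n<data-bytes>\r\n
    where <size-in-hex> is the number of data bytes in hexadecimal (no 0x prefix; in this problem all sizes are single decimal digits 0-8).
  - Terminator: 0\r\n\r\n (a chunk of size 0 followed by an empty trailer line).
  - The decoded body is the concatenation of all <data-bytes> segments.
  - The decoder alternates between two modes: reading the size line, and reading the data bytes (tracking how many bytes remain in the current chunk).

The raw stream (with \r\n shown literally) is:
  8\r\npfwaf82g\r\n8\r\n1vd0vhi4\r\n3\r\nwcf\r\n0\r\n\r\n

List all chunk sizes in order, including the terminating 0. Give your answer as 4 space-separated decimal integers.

Answer: 8 8 3 0

Derivation:
Chunk 1: stream[0..1]='8' size=0x8=8, data at stream[3..11]='pfwaf82g' -> body[0..8], body so far='pfwaf82g'
Chunk 2: stream[13..14]='8' size=0x8=8, data at stream[16..24]='1vd0vhi4' -> body[8..16], body so far='pfwaf82g1vd0vhi4'
Chunk 3: stream[26..27]='3' size=0x3=3, data at stream[29..32]='wcf' -> body[16..19], body so far='pfwaf82g1vd0vhi4wcf'
Chunk 4: stream[34..35]='0' size=0 (terminator). Final body='pfwaf82g1vd0vhi4wcf' (19 bytes)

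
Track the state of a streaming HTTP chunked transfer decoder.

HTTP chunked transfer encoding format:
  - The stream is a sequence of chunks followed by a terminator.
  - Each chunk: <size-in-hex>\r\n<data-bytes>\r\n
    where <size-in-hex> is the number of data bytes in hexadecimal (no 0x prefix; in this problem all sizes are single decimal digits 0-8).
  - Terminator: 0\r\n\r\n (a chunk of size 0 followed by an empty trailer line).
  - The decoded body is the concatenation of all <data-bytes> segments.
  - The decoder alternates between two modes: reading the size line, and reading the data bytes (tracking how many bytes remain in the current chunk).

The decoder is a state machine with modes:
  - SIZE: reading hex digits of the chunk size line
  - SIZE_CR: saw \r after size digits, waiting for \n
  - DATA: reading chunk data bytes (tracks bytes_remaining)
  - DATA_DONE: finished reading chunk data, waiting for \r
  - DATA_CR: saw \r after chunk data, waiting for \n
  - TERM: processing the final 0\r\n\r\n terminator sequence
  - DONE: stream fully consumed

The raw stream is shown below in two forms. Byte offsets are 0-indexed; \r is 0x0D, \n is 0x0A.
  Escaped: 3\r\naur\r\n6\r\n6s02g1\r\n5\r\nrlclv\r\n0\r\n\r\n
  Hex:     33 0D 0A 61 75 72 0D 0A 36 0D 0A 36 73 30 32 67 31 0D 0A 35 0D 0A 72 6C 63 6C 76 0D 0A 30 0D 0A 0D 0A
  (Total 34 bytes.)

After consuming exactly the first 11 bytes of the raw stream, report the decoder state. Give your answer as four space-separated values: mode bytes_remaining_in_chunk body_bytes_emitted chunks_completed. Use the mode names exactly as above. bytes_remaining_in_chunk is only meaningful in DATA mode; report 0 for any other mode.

Answer: DATA 6 3 1

Derivation:
Byte 0 = '3': mode=SIZE remaining=0 emitted=0 chunks_done=0
Byte 1 = 0x0D: mode=SIZE_CR remaining=0 emitted=0 chunks_done=0
Byte 2 = 0x0A: mode=DATA remaining=3 emitted=0 chunks_done=0
Byte 3 = 'a': mode=DATA remaining=2 emitted=1 chunks_done=0
Byte 4 = 'u': mode=DATA remaining=1 emitted=2 chunks_done=0
Byte 5 = 'r': mode=DATA_DONE remaining=0 emitted=3 chunks_done=0
Byte 6 = 0x0D: mode=DATA_CR remaining=0 emitted=3 chunks_done=0
Byte 7 = 0x0A: mode=SIZE remaining=0 emitted=3 chunks_done=1
Byte 8 = '6': mode=SIZE remaining=0 emitted=3 chunks_done=1
Byte 9 = 0x0D: mode=SIZE_CR remaining=0 emitted=3 chunks_done=1
Byte 10 = 0x0A: mode=DATA remaining=6 emitted=3 chunks_done=1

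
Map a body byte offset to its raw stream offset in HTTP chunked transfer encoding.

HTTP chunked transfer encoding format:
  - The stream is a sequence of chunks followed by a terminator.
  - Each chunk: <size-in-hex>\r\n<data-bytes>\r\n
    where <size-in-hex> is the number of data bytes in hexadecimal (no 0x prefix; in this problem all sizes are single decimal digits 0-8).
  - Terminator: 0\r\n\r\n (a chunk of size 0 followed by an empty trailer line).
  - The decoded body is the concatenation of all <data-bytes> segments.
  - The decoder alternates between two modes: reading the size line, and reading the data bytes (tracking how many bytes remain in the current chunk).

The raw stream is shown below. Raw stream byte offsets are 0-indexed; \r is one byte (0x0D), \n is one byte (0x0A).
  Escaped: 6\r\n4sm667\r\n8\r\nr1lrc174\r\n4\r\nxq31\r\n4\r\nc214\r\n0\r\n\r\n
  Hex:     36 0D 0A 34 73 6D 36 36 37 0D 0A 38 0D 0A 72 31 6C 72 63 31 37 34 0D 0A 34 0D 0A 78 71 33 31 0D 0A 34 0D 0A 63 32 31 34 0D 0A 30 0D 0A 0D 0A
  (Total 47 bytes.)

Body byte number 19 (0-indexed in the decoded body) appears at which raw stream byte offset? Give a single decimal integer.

Answer: 37

Derivation:
Chunk 1: stream[0..1]='6' size=0x6=6, data at stream[3..9]='4sm667' -> body[0..6], body so far='4sm667'
Chunk 2: stream[11..12]='8' size=0x8=8, data at stream[14..22]='r1lrc174' -> body[6..14], body so far='4sm667r1lrc174'
Chunk 3: stream[24..25]='4' size=0x4=4, data at stream[27..31]='xq31' -> body[14..18], body so far='4sm667r1lrc174xq31'
Chunk 4: stream[33..34]='4' size=0x4=4, data at stream[36..40]='c214' -> body[18..22], body so far='4sm667r1lrc174xq31c214'
Chunk 5: stream[42..43]='0' size=0 (terminator). Final body='4sm667r1lrc174xq31c214' (22 bytes)
Body byte 19 at stream offset 37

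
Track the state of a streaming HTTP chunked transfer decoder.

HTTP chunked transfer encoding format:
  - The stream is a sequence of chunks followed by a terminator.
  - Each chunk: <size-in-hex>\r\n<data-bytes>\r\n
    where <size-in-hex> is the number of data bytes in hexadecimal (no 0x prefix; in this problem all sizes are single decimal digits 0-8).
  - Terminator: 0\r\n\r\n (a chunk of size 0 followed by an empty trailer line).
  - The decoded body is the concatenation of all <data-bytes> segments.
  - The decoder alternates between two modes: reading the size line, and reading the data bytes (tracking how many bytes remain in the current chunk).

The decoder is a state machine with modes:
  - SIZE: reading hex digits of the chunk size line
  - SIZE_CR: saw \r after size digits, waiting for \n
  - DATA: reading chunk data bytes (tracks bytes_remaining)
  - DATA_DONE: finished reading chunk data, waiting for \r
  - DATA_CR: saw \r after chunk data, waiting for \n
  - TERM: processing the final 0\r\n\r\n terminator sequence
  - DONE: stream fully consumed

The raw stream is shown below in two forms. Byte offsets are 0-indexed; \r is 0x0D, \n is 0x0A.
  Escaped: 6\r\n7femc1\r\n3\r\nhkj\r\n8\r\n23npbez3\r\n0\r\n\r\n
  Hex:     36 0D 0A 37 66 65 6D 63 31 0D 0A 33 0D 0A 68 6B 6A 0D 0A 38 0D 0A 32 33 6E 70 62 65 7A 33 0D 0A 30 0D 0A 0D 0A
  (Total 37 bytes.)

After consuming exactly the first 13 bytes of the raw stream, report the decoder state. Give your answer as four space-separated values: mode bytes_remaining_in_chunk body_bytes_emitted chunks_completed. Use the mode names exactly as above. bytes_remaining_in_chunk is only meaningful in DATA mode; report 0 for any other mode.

Byte 0 = '6': mode=SIZE remaining=0 emitted=0 chunks_done=0
Byte 1 = 0x0D: mode=SIZE_CR remaining=0 emitted=0 chunks_done=0
Byte 2 = 0x0A: mode=DATA remaining=6 emitted=0 chunks_done=0
Byte 3 = '7': mode=DATA remaining=5 emitted=1 chunks_done=0
Byte 4 = 'f': mode=DATA remaining=4 emitted=2 chunks_done=0
Byte 5 = 'e': mode=DATA remaining=3 emitted=3 chunks_done=0
Byte 6 = 'm': mode=DATA remaining=2 emitted=4 chunks_done=0
Byte 7 = 'c': mode=DATA remaining=1 emitted=5 chunks_done=0
Byte 8 = '1': mode=DATA_DONE remaining=0 emitted=6 chunks_done=0
Byte 9 = 0x0D: mode=DATA_CR remaining=0 emitted=6 chunks_done=0
Byte 10 = 0x0A: mode=SIZE remaining=0 emitted=6 chunks_done=1
Byte 11 = '3': mode=SIZE remaining=0 emitted=6 chunks_done=1
Byte 12 = 0x0D: mode=SIZE_CR remaining=0 emitted=6 chunks_done=1

Answer: SIZE_CR 0 6 1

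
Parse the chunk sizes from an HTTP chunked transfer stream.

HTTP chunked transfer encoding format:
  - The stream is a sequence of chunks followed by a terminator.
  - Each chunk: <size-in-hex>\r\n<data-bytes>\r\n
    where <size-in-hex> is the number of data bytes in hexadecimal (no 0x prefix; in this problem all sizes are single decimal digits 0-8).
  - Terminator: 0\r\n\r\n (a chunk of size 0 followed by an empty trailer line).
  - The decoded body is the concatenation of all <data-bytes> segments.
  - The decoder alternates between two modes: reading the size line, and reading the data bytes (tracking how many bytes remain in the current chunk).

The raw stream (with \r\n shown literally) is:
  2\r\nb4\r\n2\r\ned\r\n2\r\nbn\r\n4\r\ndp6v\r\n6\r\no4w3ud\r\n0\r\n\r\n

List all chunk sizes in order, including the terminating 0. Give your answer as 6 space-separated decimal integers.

Answer: 2 2 2 4 6 0

Derivation:
Chunk 1: stream[0..1]='2' size=0x2=2, data at stream[3..5]='b4' -> body[0..2], body so far='b4'
Chunk 2: stream[7..8]='2' size=0x2=2, data at stream[10..12]='ed' -> body[2..4], body so far='b4ed'
Chunk 3: stream[14..15]='2' size=0x2=2, data at stream[17..19]='bn' -> body[4..6], body so far='b4edbn'
Chunk 4: stream[21..22]='4' size=0x4=4, data at stream[24..28]='dp6v' -> body[6..10], body so far='b4edbndp6v'
Chunk 5: stream[30..31]='6' size=0x6=6, data at stream[33..39]='o4w3ud' -> body[10..16], body so far='b4edbndp6vo4w3ud'
Chunk 6: stream[41..42]='0' size=0 (terminator). Final body='b4edbndp6vo4w3ud' (16 bytes)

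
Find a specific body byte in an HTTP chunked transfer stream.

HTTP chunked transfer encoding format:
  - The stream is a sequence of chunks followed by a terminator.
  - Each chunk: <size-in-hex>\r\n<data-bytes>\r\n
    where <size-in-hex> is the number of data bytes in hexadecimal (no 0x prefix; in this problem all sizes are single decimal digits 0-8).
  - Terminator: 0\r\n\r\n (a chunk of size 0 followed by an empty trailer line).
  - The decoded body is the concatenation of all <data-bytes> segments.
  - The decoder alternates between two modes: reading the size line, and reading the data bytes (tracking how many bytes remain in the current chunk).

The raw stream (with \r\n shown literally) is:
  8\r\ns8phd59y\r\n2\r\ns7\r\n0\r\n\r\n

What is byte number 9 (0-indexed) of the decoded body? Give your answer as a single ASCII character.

Chunk 1: stream[0..1]='8' size=0x8=8, data at stream[3..11]='s8phd59y' -> body[0..8], body so far='s8phd59y'
Chunk 2: stream[13..14]='2' size=0x2=2, data at stream[16..18]='s7' -> body[8..10], body so far='s8phd59ys7'
Chunk 3: stream[20..21]='0' size=0 (terminator). Final body='s8phd59ys7' (10 bytes)
Body byte 9 = '7'

Answer: 7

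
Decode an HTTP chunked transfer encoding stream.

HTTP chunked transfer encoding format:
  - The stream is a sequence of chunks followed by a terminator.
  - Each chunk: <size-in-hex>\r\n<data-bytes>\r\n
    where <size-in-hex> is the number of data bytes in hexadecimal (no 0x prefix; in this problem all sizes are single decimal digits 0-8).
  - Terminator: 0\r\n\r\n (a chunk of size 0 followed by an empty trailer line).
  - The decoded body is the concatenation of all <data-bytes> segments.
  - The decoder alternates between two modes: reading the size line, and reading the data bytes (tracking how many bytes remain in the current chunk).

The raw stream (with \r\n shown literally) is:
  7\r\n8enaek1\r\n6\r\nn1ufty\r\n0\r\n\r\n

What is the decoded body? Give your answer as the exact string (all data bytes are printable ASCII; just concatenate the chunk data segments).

Answer: 8enaek1n1ufty

Derivation:
Chunk 1: stream[0..1]='7' size=0x7=7, data at stream[3..10]='8enaek1' -> body[0..7], body so far='8enaek1'
Chunk 2: stream[12..13]='6' size=0x6=6, data at stream[15..21]='n1ufty' -> body[7..13], body so far='8enaek1n1ufty'
Chunk 3: stream[23..24]='0' size=0 (terminator). Final body='8enaek1n1ufty' (13 bytes)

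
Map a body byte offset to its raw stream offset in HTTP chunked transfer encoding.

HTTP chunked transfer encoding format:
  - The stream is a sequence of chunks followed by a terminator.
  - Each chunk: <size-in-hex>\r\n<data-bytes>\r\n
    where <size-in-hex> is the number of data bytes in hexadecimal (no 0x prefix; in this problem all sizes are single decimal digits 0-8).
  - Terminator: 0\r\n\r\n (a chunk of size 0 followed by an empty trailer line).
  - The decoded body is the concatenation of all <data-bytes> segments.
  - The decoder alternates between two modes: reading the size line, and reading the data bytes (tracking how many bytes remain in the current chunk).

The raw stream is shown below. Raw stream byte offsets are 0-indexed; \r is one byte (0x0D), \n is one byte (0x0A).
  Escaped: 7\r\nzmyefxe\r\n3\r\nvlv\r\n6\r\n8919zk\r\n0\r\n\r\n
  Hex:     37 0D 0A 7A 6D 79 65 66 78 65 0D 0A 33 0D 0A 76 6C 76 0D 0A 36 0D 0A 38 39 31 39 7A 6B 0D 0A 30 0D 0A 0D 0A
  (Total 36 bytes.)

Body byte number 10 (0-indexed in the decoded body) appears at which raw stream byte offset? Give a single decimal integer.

Chunk 1: stream[0..1]='7' size=0x7=7, data at stream[3..10]='zmyefxe' -> body[0..7], body so far='zmyefxe'
Chunk 2: stream[12..13]='3' size=0x3=3, data at stream[15..18]='vlv' -> body[7..10], body so far='zmyefxevlv'
Chunk 3: stream[20..21]='6' size=0x6=6, data at stream[23..29]='8919zk' -> body[10..16], body so far='zmyefxevlv8919zk'
Chunk 4: stream[31..32]='0' size=0 (terminator). Final body='zmyefxevlv8919zk' (16 bytes)
Body byte 10 at stream offset 23

Answer: 23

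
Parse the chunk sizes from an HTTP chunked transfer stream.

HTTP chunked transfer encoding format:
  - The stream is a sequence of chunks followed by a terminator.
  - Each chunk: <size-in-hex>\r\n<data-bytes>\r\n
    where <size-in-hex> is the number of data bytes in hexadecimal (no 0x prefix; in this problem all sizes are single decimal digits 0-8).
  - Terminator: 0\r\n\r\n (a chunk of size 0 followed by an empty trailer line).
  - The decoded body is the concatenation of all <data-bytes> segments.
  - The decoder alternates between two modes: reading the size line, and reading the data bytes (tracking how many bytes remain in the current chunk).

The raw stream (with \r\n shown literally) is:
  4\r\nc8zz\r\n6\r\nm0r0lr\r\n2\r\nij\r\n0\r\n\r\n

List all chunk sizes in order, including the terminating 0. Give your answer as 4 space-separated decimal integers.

Chunk 1: stream[0..1]='4' size=0x4=4, data at stream[3..7]='c8zz' -> body[0..4], body so far='c8zz'
Chunk 2: stream[9..10]='6' size=0x6=6, data at stream[12..18]='m0r0lr' -> body[4..10], body so far='c8zzm0r0lr'
Chunk 3: stream[20..21]='2' size=0x2=2, data at stream[23..25]='ij' -> body[10..12], body so far='c8zzm0r0lrij'
Chunk 4: stream[27..28]='0' size=0 (terminator). Final body='c8zzm0r0lrij' (12 bytes)

Answer: 4 6 2 0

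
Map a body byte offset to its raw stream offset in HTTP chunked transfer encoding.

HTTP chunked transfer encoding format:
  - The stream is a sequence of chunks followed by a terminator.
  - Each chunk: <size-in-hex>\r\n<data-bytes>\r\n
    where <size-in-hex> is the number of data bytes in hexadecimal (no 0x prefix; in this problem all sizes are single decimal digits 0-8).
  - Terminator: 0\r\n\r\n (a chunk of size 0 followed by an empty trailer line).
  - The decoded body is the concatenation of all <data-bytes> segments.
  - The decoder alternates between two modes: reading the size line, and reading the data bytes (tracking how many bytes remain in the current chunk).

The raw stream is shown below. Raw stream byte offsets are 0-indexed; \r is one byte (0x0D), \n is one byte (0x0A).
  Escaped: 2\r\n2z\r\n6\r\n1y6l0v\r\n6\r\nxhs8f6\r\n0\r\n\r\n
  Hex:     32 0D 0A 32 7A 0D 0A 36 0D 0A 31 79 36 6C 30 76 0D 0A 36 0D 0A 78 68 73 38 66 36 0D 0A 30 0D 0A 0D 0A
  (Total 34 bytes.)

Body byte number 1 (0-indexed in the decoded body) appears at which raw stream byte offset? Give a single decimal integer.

Answer: 4

Derivation:
Chunk 1: stream[0..1]='2' size=0x2=2, data at stream[3..5]='2z' -> body[0..2], body so far='2z'
Chunk 2: stream[7..8]='6' size=0x6=6, data at stream[10..16]='1y6l0v' -> body[2..8], body so far='2z1y6l0v'
Chunk 3: stream[18..19]='6' size=0x6=6, data at stream[21..27]='xhs8f6' -> body[8..14], body so far='2z1y6l0vxhs8f6'
Chunk 4: stream[29..30]='0' size=0 (terminator). Final body='2z1y6l0vxhs8f6' (14 bytes)
Body byte 1 at stream offset 4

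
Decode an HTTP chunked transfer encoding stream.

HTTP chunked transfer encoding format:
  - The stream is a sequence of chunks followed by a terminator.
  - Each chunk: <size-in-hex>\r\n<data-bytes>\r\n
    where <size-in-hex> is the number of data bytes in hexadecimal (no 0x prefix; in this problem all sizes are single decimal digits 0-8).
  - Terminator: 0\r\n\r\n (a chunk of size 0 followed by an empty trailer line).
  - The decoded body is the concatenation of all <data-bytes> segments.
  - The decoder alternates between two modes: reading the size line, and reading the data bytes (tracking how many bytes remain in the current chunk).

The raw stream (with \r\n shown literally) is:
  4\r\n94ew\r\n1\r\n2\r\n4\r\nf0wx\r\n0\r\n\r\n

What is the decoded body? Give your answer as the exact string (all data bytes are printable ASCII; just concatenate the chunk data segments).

Answer: 94ew2f0wx

Derivation:
Chunk 1: stream[0..1]='4' size=0x4=4, data at stream[3..7]='94ew' -> body[0..4], body so far='94ew'
Chunk 2: stream[9..10]='1' size=0x1=1, data at stream[12..13]='2' -> body[4..5], body so far='94ew2'
Chunk 3: stream[15..16]='4' size=0x4=4, data at stream[18..22]='f0wx' -> body[5..9], body so far='94ew2f0wx'
Chunk 4: stream[24..25]='0' size=0 (terminator). Final body='94ew2f0wx' (9 bytes)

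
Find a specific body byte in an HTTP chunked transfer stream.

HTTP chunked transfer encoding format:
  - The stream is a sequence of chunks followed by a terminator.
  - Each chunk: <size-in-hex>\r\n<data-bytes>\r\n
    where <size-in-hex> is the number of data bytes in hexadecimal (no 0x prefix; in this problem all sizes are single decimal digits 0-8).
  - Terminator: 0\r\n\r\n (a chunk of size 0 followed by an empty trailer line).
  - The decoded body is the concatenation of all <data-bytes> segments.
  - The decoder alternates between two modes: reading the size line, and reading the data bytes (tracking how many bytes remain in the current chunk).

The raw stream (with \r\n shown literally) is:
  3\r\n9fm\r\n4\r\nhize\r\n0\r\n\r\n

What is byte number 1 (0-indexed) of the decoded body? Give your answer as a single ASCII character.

Chunk 1: stream[0..1]='3' size=0x3=3, data at stream[3..6]='9fm' -> body[0..3], body so far='9fm'
Chunk 2: stream[8..9]='4' size=0x4=4, data at stream[11..15]='hize' -> body[3..7], body so far='9fmhize'
Chunk 3: stream[17..18]='0' size=0 (terminator). Final body='9fmhize' (7 bytes)
Body byte 1 = 'f'

Answer: f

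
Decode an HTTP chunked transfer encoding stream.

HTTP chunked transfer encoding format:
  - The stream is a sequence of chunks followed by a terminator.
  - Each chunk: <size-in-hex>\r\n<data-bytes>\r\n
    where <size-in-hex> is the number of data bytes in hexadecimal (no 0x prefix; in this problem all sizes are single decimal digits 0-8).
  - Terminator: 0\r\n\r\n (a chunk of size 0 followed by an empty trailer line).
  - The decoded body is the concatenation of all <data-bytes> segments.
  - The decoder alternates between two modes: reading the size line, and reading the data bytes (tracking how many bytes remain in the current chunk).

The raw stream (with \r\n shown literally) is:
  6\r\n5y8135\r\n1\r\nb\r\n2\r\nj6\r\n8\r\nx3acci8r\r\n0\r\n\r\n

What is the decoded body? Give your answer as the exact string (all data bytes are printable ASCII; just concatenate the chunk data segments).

Chunk 1: stream[0..1]='6' size=0x6=6, data at stream[3..9]='5y8135' -> body[0..6], body so far='5y8135'
Chunk 2: stream[11..12]='1' size=0x1=1, data at stream[14..15]='b' -> body[6..7], body so far='5y8135b'
Chunk 3: stream[17..18]='2' size=0x2=2, data at stream[20..22]='j6' -> body[7..9], body so far='5y8135bj6'
Chunk 4: stream[24..25]='8' size=0x8=8, data at stream[27..35]='x3acci8r' -> body[9..17], body so far='5y8135bj6x3acci8r'
Chunk 5: stream[37..38]='0' size=0 (terminator). Final body='5y8135bj6x3acci8r' (17 bytes)

Answer: 5y8135bj6x3acci8r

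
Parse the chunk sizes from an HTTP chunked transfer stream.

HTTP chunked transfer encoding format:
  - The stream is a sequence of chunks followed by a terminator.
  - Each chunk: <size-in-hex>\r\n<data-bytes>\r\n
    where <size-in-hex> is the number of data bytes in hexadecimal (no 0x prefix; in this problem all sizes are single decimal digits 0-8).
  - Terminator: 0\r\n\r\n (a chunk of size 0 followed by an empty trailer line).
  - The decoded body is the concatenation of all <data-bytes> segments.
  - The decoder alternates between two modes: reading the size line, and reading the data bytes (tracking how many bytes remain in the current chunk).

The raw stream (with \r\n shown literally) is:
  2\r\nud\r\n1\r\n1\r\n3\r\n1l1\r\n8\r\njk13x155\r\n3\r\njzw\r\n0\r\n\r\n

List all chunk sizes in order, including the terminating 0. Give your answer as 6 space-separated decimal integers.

Chunk 1: stream[0..1]='2' size=0x2=2, data at stream[3..5]='ud' -> body[0..2], body so far='ud'
Chunk 2: stream[7..8]='1' size=0x1=1, data at stream[10..11]='1' -> body[2..3], body so far='ud1'
Chunk 3: stream[13..14]='3' size=0x3=3, data at stream[16..19]='1l1' -> body[3..6], body so far='ud11l1'
Chunk 4: stream[21..22]='8' size=0x8=8, data at stream[24..32]='jk13x155' -> body[6..14], body so far='ud11l1jk13x155'
Chunk 5: stream[34..35]='3' size=0x3=3, data at stream[37..40]='jzw' -> body[14..17], body so far='ud11l1jk13x155jzw'
Chunk 6: stream[42..43]='0' size=0 (terminator). Final body='ud11l1jk13x155jzw' (17 bytes)

Answer: 2 1 3 8 3 0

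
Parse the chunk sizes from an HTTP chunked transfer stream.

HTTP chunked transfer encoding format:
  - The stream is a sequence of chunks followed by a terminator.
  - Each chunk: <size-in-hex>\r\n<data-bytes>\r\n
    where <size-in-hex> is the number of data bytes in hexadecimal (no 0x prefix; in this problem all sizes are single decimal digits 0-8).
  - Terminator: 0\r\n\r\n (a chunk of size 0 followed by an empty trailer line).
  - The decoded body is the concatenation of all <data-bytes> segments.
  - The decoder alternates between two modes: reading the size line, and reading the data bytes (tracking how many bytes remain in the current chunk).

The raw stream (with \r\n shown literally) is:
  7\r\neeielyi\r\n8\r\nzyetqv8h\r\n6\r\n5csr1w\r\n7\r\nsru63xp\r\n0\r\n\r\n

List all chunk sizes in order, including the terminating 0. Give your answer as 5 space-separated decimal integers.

Chunk 1: stream[0..1]='7' size=0x7=7, data at stream[3..10]='eeielyi' -> body[0..7], body so far='eeielyi'
Chunk 2: stream[12..13]='8' size=0x8=8, data at stream[15..23]='zyetqv8h' -> body[7..15], body so far='eeielyizyetqv8h'
Chunk 3: stream[25..26]='6' size=0x6=6, data at stream[28..34]='5csr1w' -> body[15..21], body so far='eeielyizyetqv8h5csr1w'
Chunk 4: stream[36..37]='7' size=0x7=7, data at stream[39..46]='sru63xp' -> body[21..28], body so far='eeielyizyetqv8h5csr1wsru63xp'
Chunk 5: stream[48..49]='0' size=0 (terminator). Final body='eeielyizyetqv8h5csr1wsru63xp' (28 bytes)

Answer: 7 8 6 7 0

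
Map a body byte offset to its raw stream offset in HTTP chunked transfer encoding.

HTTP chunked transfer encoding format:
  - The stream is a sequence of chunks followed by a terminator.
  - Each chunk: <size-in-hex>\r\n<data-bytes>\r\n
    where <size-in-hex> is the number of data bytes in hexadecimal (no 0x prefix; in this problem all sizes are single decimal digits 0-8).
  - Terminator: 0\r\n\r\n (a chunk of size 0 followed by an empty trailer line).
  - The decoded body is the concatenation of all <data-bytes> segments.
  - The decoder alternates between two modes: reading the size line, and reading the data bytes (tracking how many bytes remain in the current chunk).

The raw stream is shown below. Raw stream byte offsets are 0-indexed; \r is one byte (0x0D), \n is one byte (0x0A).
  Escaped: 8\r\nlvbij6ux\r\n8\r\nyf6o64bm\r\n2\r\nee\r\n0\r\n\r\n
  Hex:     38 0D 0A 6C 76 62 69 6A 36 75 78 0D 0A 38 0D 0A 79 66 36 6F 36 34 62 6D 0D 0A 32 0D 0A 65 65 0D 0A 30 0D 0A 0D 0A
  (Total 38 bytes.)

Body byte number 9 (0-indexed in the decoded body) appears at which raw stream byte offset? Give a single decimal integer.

Chunk 1: stream[0..1]='8' size=0x8=8, data at stream[3..11]='lvbij6ux' -> body[0..8], body so far='lvbij6ux'
Chunk 2: stream[13..14]='8' size=0x8=8, data at stream[16..24]='yf6o64bm' -> body[8..16], body so far='lvbij6uxyf6o64bm'
Chunk 3: stream[26..27]='2' size=0x2=2, data at stream[29..31]='ee' -> body[16..18], body so far='lvbij6uxyf6o64bmee'
Chunk 4: stream[33..34]='0' size=0 (terminator). Final body='lvbij6uxyf6o64bmee' (18 bytes)
Body byte 9 at stream offset 17

Answer: 17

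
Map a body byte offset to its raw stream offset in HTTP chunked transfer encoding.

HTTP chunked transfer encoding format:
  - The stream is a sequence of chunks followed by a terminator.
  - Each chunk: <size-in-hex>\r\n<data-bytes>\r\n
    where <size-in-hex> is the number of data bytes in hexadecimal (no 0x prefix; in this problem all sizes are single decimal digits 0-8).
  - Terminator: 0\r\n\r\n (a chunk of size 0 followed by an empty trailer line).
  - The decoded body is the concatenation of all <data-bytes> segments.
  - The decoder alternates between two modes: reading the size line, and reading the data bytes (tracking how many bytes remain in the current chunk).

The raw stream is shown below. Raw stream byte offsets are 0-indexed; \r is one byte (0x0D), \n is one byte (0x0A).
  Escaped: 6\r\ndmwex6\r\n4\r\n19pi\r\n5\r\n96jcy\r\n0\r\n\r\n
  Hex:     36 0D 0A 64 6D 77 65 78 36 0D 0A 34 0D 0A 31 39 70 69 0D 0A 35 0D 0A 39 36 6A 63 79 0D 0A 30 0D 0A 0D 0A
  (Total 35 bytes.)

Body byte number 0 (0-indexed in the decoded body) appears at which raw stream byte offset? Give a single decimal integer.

Chunk 1: stream[0..1]='6' size=0x6=6, data at stream[3..9]='dmwex6' -> body[0..6], body so far='dmwex6'
Chunk 2: stream[11..12]='4' size=0x4=4, data at stream[14..18]='19pi' -> body[6..10], body so far='dmwex619pi'
Chunk 3: stream[20..21]='5' size=0x5=5, data at stream[23..28]='96jcy' -> body[10..15], body so far='dmwex619pi96jcy'
Chunk 4: stream[30..31]='0' size=0 (terminator). Final body='dmwex619pi96jcy' (15 bytes)
Body byte 0 at stream offset 3

Answer: 3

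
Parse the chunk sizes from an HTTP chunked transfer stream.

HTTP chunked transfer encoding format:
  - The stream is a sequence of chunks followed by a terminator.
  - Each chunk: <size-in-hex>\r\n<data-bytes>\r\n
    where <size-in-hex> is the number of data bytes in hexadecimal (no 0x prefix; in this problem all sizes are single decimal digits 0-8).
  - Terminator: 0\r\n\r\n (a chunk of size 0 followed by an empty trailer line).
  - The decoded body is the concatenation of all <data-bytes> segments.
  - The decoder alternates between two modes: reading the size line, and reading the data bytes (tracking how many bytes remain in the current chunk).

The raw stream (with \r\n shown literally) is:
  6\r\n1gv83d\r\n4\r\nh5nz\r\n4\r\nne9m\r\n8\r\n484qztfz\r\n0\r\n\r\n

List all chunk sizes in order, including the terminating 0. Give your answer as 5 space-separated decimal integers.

Chunk 1: stream[0..1]='6' size=0x6=6, data at stream[3..9]='1gv83d' -> body[0..6], body so far='1gv83d'
Chunk 2: stream[11..12]='4' size=0x4=4, data at stream[14..18]='h5nz' -> body[6..10], body so far='1gv83dh5nz'
Chunk 3: stream[20..21]='4' size=0x4=4, data at stream[23..27]='ne9m' -> body[10..14], body so far='1gv83dh5nzne9m'
Chunk 4: stream[29..30]='8' size=0x8=8, data at stream[32..40]='484qztfz' -> body[14..22], body so far='1gv83dh5nzne9m484qztfz'
Chunk 5: stream[42..43]='0' size=0 (terminator). Final body='1gv83dh5nzne9m484qztfz' (22 bytes)

Answer: 6 4 4 8 0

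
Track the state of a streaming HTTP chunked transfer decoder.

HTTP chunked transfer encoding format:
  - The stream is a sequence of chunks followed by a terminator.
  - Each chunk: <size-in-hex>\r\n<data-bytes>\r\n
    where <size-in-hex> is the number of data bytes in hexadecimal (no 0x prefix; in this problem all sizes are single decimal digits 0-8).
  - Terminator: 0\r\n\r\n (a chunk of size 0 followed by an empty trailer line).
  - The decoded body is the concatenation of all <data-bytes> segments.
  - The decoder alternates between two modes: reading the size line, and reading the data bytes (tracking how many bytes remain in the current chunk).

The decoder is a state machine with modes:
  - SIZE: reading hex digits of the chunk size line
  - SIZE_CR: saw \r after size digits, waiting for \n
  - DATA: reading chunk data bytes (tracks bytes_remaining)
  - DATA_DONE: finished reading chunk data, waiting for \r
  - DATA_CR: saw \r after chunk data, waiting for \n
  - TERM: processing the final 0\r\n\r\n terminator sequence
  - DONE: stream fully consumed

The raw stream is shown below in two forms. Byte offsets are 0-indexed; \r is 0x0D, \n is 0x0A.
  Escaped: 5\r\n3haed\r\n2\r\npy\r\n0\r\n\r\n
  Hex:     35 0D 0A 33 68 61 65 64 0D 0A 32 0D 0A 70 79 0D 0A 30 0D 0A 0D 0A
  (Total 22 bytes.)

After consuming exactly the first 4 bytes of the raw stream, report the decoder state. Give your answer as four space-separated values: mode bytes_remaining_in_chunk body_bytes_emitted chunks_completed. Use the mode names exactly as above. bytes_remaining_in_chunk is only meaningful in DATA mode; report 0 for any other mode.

Byte 0 = '5': mode=SIZE remaining=0 emitted=0 chunks_done=0
Byte 1 = 0x0D: mode=SIZE_CR remaining=0 emitted=0 chunks_done=0
Byte 2 = 0x0A: mode=DATA remaining=5 emitted=0 chunks_done=0
Byte 3 = '3': mode=DATA remaining=4 emitted=1 chunks_done=0

Answer: DATA 4 1 0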